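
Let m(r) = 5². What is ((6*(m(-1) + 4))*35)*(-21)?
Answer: -127890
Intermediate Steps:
m(r) = 25
((6*(m(-1) + 4))*35)*(-21) = ((6*(25 + 4))*35)*(-21) = ((6*29)*35)*(-21) = (174*35)*(-21) = 6090*(-21) = -127890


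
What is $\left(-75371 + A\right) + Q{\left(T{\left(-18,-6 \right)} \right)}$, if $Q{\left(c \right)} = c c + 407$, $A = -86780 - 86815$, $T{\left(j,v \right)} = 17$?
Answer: $-248270$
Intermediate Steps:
$A = -173595$
$Q{\left(c \right)} = 407 + c^{2}$ ($Q{\left(c \right)} = c^{2} + 407 = 407 + c^{2}$)
$\left(-75371 + A\right) + Q{\left(T{\left(-18,-6 \right)} \right)} = \left(-75371 - 173595\right) + \left(407 + 17^{2}\right) = -248966 + \left(407 + 289\right) = -248966 + 696 = -248270$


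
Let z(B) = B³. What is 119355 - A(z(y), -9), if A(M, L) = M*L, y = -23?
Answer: 9852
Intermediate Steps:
A(M, L) = L*M
119355 - A(z(y), -9) = 119355 - (-9)*(-23)³ = 119355 - (-9)*(-12167) = 119355 - 1*109503 = 119355 - 109503 = 9852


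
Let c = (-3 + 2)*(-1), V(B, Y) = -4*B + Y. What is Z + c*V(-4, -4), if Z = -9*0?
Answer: 12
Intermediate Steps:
V(B, Y) = Y - 4*B
Z = 0
c = 1 (c = -1*(-1) = 1)
Z + c*V(-4, -4) = 0 + 1*(-4 - 4*(-4)) = 0 + 1*(-4 + 16) = 0 + 1*12 = 0 + 12 = 12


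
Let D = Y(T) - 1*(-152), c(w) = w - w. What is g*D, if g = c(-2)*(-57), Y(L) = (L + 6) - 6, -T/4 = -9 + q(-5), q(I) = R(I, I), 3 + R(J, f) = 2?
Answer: 0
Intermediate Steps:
R(J, f) = -1 (R(J, f) = -3 + 2 = -1)
q(I) = -1
c(w) = 0
T = 40 (T = -4*(-9 - 1) = -4*(-10) = 40)
Y(L) = L (Y(L) = (6 + L) - 6 = L)
D = 192 (D = 40 - 1*(-152) = 40 + 152 = 192)
g = 0 (g = 0*(-57) = 0)
g*D = 0*192 = 0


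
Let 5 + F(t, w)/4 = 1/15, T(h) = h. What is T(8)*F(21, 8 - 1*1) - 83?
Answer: -3613/15 ≈ -240.87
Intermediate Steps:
F(t, w) = -296/15 (F(t, w) = -20 + 4/15 = -296/15)
T(8)*F(21, 8 - 1*1) - 83 = 8*(-296/15) - 83 = -2368/15 - 83 = -3613/15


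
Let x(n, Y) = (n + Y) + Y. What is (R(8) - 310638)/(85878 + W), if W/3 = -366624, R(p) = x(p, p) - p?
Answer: 155311/506997 ≈ 0.30633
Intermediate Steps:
x(n, Y) = n + 2*Y (x(n, Y) = (Y + n) + Y = n + 2*Y)
R(p) = 2*p (R(p) = (p + 2*p) - p = 3*p - p = 2*p)
W = -1099872 (W = 3*(-366624) = -1099872)
(R(8) - 310638)/(85878 + W) = (2*8 - 310638)/(85878 - 1099872) = (16 - 310638)/(-1013994) = -310622*(-1/1013994) = 155311/506997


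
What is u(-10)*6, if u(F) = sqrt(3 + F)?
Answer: 6*I*sqrt(7) ≈ 15.875*I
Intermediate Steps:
u(-10)*6 = sqrt(3 - 10)*6 = sqrt(-7)*6 = (I*sqrt(7))*6 = 6*I*sqrt(7)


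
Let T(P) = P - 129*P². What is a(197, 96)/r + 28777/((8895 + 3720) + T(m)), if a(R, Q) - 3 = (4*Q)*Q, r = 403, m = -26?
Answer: 2739234074/30069845 ≈ 91.096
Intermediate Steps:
a(R, Q) = 3 + 4*Q² (a(R, Q) = 3 + (4*Q)*Q = 3 + 4*Q²)
a(197, 96)/r + 28777/((8895 + 3720) + T(m)) = (3 + 4*96²)/403 + 28777/((8895 + 3720) - 26*(1 - 129*(-26))) = (3 + 4*9216)*(1/403) + 28777/(12615 - 26*(1 + 3354)) = (3 + 36864)*(1/403) + 28777/(12615 - 26*3355) = 36867*(1/403) + 28777/(12615 - 87230) = 36867/403 + 28777/(-74615) = 36867/403 + 28777*(-1/74615) = 36867/403 - 28777/74615 = 2739234074/30069845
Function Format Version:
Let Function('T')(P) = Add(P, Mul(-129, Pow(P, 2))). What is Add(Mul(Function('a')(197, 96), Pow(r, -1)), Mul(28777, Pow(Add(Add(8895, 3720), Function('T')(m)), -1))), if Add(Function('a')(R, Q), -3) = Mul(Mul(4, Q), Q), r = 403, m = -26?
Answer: Rational(2739234074, 30069845) ≈ 91.096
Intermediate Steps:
Function('a')(R, Q) = Add(3, Mul(4, Pow(Q, 2))) (Function('a')(R, Q) = Add(3, Mul(Mul(4, Q), Q)) = Add(3, Mul(4, Pow(Q, 2))))
Add(Mul(Function('a')(197, 96), Pow(r, -1)), Mul(28777, Pow(Add(Add(8895, 3720), Function('T')(m)), -1))) = Add(Mul(Add(3, Mul(4, Pow(96, 2))), Pow(403, -1)), Mul(28777, Pow(Add(Add(8895, 3720), Mul(-26, Add(1, Mul(-129, -26)))), -1))) = Add(Mul(Add(3, Mul(4, 9216)), Rational(1, 403)), Mul(28777, Pow(Add(12615, Mul(-26, Add(1, 3354))), -1))) = Add(Mul(Add(3, 36864), Rational(1, 403)), Mul(28777, Pow(Add(12615, Mul(-26, 3355)), -1))) = Add(Mul(36867, Rational(1, 403)), Mul(28777, Pow(Add(12615, -87230), -1))) = Add(Rational(36867, 403), Mul(28777, Pow(-74615, -1))) = Add(Rational(36867, 403), Mul(28777, Rational(-1, 74615))) = Add(Rational(36867, 403), Rational(-28777, 74615)) = Rational(2739234074, 30069845)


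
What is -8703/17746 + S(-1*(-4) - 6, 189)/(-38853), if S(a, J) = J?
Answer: -12647839/25536494 ≈ -0.49529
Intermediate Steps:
-8703/17746 + S(-1*(-4) - 6, 189)/(-38853) = -8703/17746 + 189/(-38853) = -8703*1/17746 + 189*(-1/38853) = -8703/17746 - 7/1439 = -12647839/25536494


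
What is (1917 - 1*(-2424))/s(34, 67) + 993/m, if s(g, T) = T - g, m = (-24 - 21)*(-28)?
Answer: 611381/4620 ≈ 132.33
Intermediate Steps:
m = 1260 (m = -45*(-28) = 1260)
(1917 - 1*(-2424))/s(34, 67) + 993/m = (1917 - 1*(-2424))/(67 - 1*34) + 993/1260 = (1917 + 2424)/(67 - 34) + 993*(1/1260) = 4341/33 + 331/420 = 4341*(1/33) + 331/420 = 1447/11 + 331/420 = 611381/4620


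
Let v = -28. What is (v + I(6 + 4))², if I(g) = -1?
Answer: 841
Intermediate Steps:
(v + I(6 + 4))² = (-28 - 1)² = (-29)² = 841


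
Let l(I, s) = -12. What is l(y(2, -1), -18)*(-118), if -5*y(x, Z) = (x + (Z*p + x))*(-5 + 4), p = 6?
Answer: 1416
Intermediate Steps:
y(x, Z) = 2*x/5 + 6*Z/5 (y(x, Z) = -(x + (Z*6 + x))*(-5 + 4)/5 = -(x + (6*Z + x))*(-1)/5 = -(x + (x + 6*Z))*(-1)/5 = -(2*x + 6*Z)*(-1)/5 = -(-6*Z - 2*x)/5 = 2*x/5 + 6*Z/5)
l(y(2, -1), -18)*(-118) = -12*(-118) = 1416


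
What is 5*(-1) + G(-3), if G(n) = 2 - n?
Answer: 0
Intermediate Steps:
5*(-1) + G(-3) = 5*(-1) + (2 - 1*(-3)) = -5 + (2 + 3) = -5 + 5 = 0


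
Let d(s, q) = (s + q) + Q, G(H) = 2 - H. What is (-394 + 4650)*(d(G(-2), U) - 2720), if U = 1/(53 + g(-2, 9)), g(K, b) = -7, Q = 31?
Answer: -262827152/23 ≈ -1.1427e+7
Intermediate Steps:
U = 1/46 (U = 1/(53 - 7) = 1/46 ≈ 0.021739)
d(s, q) = 31 + q + s (d(s, q) = (s + q) + 31 = (q + s) + 31 = 31 + q + s)
(-394 + 4650)*(d(G(-2), U) - 2720) = (-394 + 4650)*((31 + 1/46 + (2 - 1*(-2))) - 2720) = 4256*((31 + 1/46 + (2 + 2)) - 2720) = 4256*((31 + 1/46 + 4) - 2720) = 4256*(1611/46 - 2720) = 4256*(-123509/46) = -262827152/23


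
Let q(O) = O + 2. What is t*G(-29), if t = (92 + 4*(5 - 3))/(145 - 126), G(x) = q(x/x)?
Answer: 300/19 ≈ 15.789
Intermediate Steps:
q(O) = 2 + O
G(x) = 3 (G(x) = 2 + x/x = 2 + 1 = 3)
t = 100/19 (t = (92 + 4*2)/19 = (92 + 8)*(1/19) = 100*(1/19) = 100/19 ≈ 5.2632)
t*G(-29) = (100/19)*3 = 300/19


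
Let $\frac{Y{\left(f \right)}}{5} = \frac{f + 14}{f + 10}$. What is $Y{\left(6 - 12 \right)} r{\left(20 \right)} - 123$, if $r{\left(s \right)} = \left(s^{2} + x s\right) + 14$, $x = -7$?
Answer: $2617$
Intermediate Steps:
$r{\left(s \right)} = 14 + s^{2} - 7 s$ ($r{\left(s \right)} = \left(s^{2} - 7 s\right) + 14 = 14 + s^{2} - 7 s$)
$Y{\left(f \right)} = \frac{5 \left(14 + f\right)}{10 + f}$ ($Y{\left(f \right)} = 5 \frac{f + 14}{f + 10} = 5 \frac{14 + f}{10 + f} = \frac{5 \left(14 + f\right)}{10 + f}$)
$Y{\left(6 - 12 \right)} r{\left(20 \right)} - 123 = \frac{5 \left(14 + \left(6 - 12\right)\right)}{10 + \left(6 - 12\right)} \left(14 + 20^{2} - 140\right) - 123 = \frac{5 \left(14 + \left(6 - 12\right)\right)}{10 + \left(6 - 12\right)} \left(14 + 400 - 140\right) - 123 = \frac{5 \left(14 - 6\right)}{10 - 6} \cdot 274 - 123 = 5 \cdot \frac{1}{4} \cdot 8 \cdot 274 - 123 = 10 \cdot 274 - 123 = 2740 - 123 = 2617$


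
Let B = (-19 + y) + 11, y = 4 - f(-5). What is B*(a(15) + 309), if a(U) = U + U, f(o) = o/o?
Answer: -1695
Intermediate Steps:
f(o) = 1
a(U) = 2*U
y = 3 (y = 4 - 1*1 = 4 - 1 = 3)
B = -5 (B = (-19 + 3) + 11 = -16 + 11 = -5)
B*(a(15) + 309) = -5*(2*15 + 309) = -5*(30 + 309) = -5*339 = -1695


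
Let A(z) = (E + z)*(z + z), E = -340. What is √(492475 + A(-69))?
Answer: √548917 ≈ 740.89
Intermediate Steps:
A(z) = 2*z*(-340 + z) (A(z) = (-340 + z)*(z + z) = (-340 + z)*(2*z) = 2*z*(-340 + z))
√(492475 + A(-69)) = √(492475 + 2*(-69)*(-340 - 69)) = √(492475 + 2*(-69)*(-409)) = √(492475 + 56442) = √548917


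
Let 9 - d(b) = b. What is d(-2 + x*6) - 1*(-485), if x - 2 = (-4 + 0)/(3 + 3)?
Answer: 488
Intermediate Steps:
x = 4/3 (x = 2 + (-4 + 0)/(3 + 3) = 2 - 4/6 = 2 - 4*1/6 = 2 - 2/3 = 4/3 ≈ 1.3333)
d(b) = 9 - b
d(-2 + x*6) - 1*(-485) = (9 - (-2 + (4/3)*6)) - 1*(-485) = (9 - (-2 + 8)) + 485 = (9 - 1*6) + 485 = (9 - 6) + 485 = 3 + 485 = 488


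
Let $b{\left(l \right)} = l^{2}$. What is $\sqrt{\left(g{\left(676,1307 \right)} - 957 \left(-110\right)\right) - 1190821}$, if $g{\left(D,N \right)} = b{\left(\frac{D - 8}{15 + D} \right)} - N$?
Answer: $\frac{i \sqrt{518953598474}}{691} \approx 1042.5 i$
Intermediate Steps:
$g{\left(D,N \right)} = - N + \frac{\left(-8 + D\right)^{2}}{\left(15 + D\right)^{2}}$ ($g{\left(D,N \right)} = \left(\frac{D - 8}{15 + D}\right)^{2} - N = \left(\frac{-8 + D}{15 + D}\right)^{2} - N = \frac{\left(-8 + D\right)^{2}}{\left(15 + D\right)^{2}} - N = - N + \frac{\left(-8 + D\right)^{2}}{\left(15 + D\right)^{2}}$)
$\sqrt{\left(g{\left(676,1307 \right)} - 957 \left(-110\right)\right) - 1190821} = \sqrt{\left(\left(\left(-1\right) 1307 + \frac{\left(-8 + 676\right)^{2}}{\left(15 + 676\right)^{2}}\right) - 957 \left(-110\right)\right) - 1190821} = \sqrt{\left(\left(-1307 + \frac{668^{2}}{477481}\right) - -105270\right) - 1190821} = \sqrt{\left(\left(-1307 + 446224 \cdot \frac{1}{477481}\right) + 105270\right) - 1190821} = \sqrt{\left(\left(-1307 + \frac{446224}{477481}\right) + 105270\right) - 1190821} = \sqrt{\left(- \frac{623621443}{477481} + 105270\right) - 1190821} = \sqrt{\frac{49640803427}{477481} - 1190821} = \sqrt{- \frac{518953598474}{477481}} = \frac{i \sqrt{518953598474}}{691}$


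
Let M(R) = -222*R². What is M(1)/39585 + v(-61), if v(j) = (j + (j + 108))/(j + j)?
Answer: 87851/804895 ≈ 0.10915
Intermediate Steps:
v(j) = (108 + 2*j)/(2*j) (v(j) = (j + (108 + j))/((2*j)) = (108 + 2*j)*(1/(2*j)) = (108 + 2*j)/(2*j))
M(1)/39585 + v(-61) = -222*1²/39585 + (54 - 61)/(-61) = -222*1*(1/39585) - 1/61*(-7) = -222*1/39585 + 7/61 = -74/13195 + 7/61 = 87851/804895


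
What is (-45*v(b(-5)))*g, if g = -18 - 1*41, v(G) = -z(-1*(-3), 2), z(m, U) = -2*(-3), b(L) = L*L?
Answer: -15930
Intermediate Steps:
b(L) = L²
z(m, U) = 6
v(G) = -6 (v(G) = -1*6 = -6)
g = -59 (g = -18 - 41 = -59)
(-45*v(b(-5)))*g = -45*(-6)*(-59) = 270*(-59) = -15930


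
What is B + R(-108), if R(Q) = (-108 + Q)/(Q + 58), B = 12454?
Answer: 311458/25 ≈ 12458.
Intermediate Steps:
R(Q) = (-108 + Q)/(58 + Q)
B + R(-108) = 12454 + (-108 - 108)/(58 - 108) = 12454 - 216/(-50) = 12454 - 1/50*(-216) = 12454 + 108/25 = 311458/25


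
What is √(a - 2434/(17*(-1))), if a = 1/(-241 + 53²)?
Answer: √68218273506/21828 ≈ 11.966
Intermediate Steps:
a = 1/2568 (a = 1/(-241 + 2809) = 1/2568 ≈ 0.00038941)
√(a - 2434/(17*(-1))) = √(1/2568 - 2434/(17*(-1))) = √(1/2568 - 2434/(-17)) = √(1/2568 - 2434*(-1/17)) = √(1/2568 + 2434/17) = √(6250529/43656) = √68218273506/21828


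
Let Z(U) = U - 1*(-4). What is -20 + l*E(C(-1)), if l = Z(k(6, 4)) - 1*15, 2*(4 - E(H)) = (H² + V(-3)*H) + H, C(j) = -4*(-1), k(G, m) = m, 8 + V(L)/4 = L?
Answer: -594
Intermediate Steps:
V(L) = -32 + 4*L
Z(U) = 4 + U (Z(U) = U + 4 = 4 + U)
C(j) = 4
E(H) = 4 - H²/2 + 43*H/2 (E(H) = 4 - ((H² + (-32 + 4*(-3))*H) + H)/2 = 4 - ((H² + (-32 - 12)*H) + H)/2 = 4 - ((H² - 44*H) + H)/2 = 4 - (H² - 43*H)/2 = 4 + (-H²/2 + 43*H/2) = 4 - H²/2 + 43*H/2)
l = -7 (l = (4 + 4) - 1*15 = 8 - 15 = -7)
-20 + l*E(C(-1)) = -20 - 7*(4 - ½*4² + (43/2)*4) = -20 - 7*(4 - ½*16 + 86) = -20 - 7*(4 - 8 + 86) = -20 - 7*82 = -20 - 574 = -594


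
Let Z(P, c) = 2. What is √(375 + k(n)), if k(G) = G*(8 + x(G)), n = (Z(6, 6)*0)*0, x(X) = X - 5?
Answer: 5*√15 ≈ 19.365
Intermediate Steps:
x(X) = -5 + X
n = 0 (n = (2*0)*0 = 0*0 = 0)
k(G) = G*(3 + G) (k(G) = G*(8 + (-5 + G)) = G*(3 + G))
√(375 + k(n)) = √(375 + 0*(3 + 0)) = √(375 + 0*3) = √(375 + 0) = √375 = 5*√15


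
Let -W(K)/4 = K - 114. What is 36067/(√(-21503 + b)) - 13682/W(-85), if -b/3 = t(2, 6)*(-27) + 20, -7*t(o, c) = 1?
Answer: -6841/398 - 36067*I*√1057154/151022 ≈ -17.188 - 245.55*I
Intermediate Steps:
t(o, c) = -⅐ (t(o, c) = -⅐*1 = -⅐)
b = -501/7 (b = -3*(-⅐*(-27) + 20) = -3*(27/7 + 20) = -3*167/7 = -501/7 ≈ -71.571)
W(K) = 456 - 4*K (W(K) = -4*(K - 114) = -4*(-114 + K) = 456 - 4*K)
36067/(√(-21503 + b)) - 13682/W(-85) = 36067/(√(-21503 - 501/7)) - 13682/(456 - 4*(-85)) = 36067/(√(-151022/7)) - 13682/(456 + 340) = 36067/((I*√1057154/7)) - 13682/796 = 36067*(-I*√1057154/151022) - 13682*1/796 = -36067*I*√1057154/151022 - 6841/398 = -6841/398 - 36067*I*√1057154/151022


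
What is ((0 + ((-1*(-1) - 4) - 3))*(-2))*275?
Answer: 3300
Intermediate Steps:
((0 + ((-1*(-1) - 4) - 3))*(-2))*275 = ((0 + ((1 - 4) - 3))*(-2))*275 = ((0 + (-3 - 3))*(-2))*275 = ((0 - 6)*(-2))*275 = -6*(-2)*275 = 12*275 = 3300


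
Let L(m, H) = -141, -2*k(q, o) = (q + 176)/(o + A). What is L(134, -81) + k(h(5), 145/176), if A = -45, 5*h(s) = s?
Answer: -1080699/7775 ≈ -139.00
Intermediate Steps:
h(s) = s/5
k(q, o) = -(176 + q)/(2*(-45 + o)) (k(q, o) = -(q + 176)/(2*(o - 45)) = -(176 + q)/(2*(-45 + o)))
L(134, -81) + k(h(5), 145/176) = -141 + (-176 - 5/5)/(2*(-45 + 145/176)) = -141 + (-176 - 1*1)/(2*(-45 + 145*(1/176))) = -141 + (-176 - 1)/(2*(-45 + 145/176)) = -141 + (1/2)*(-177)/(-7775/176) = -141 + (1/2)*(-176/7775)*(-177) = -141 + 15576/7775 = -1080699/7775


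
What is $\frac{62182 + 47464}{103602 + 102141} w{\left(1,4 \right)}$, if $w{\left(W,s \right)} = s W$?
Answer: $\frac{438584}{205743} \approx 2.1317$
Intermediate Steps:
$w{\left(W,s \right)} = W s$
$\frac{62182 + 47464}{103602 + 102141} w{\left(1,4 \right)} = \frac{62182 + 47464}{103602 + 102141} \cdot 1 \cdot 4 = \frac{109646}{205743} \cdot 4 = \frac{438584}{205743}$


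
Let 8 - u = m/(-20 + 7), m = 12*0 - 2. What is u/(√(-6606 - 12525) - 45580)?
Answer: -4649160/27008221903 - 102*I*√19131/27008221903 ≈ -0.00017214 - 5.2236e-7*I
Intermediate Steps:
m = -2 (m = 0 - 2 = -2)
u = 102/13 (u = 8 - (-2)/(-20 + 7) = 8 - (-2)/(-13) = 8 - (-1)*(-2)/13 = 8 - 1*2/13 = 8 - 2/13 = 102/13 ≈ 7.8462)
u/(√(-6606 - 12525) - 45580) = 102/(13*(√(-6606 - 12525) - 45580)) = 102/(13*(√(-19131) - 45580)) = 102/(13*(I*√19131 - 45580)) = 102/(13*(-45580 + I*√19131))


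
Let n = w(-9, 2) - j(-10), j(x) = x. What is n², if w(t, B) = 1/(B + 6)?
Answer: 6561/64 ≈ 102.52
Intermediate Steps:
w(t, B) = 1/(6 + B)
n = 81/8 (n = 1/(6 + 2) - 1*(-10) = 1/8 + 10 = ⅛ + 10 = 81/8 ≈ 10.125)
n² = (81/8)² = 6561/64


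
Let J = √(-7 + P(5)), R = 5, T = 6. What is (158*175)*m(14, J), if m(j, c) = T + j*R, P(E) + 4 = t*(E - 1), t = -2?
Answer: 2101400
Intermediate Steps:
P(E) = -2 - 2*E (P(E) = -4 - 2*(E - 1) = -4 - 2*(-1 + E) = -4 + (2 - 2*E) = -2 - 2*E)
J = I*√19 (J = √(-7 + (-2 - 2*5)) = √(-7 + (-2 - 10)) = √(-7 - 12) = √(-19) = I*√19 ≈ 4.3589*I)
m(j, c) = 6 + 5*j (m(j, c) = 6 + j*5 = 6 + 5*j)
(158*175)*m(14, J) = (158*175)*(6 + 5*14) = 27650*(6 + 70) = 27650*76 = 2101400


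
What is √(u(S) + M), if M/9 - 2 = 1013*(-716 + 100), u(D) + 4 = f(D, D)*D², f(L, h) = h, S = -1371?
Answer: I*√2582603869 ≈ 50819.0*I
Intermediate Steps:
u(D) = -4 + D³ (u(D) = -4 + D*D² = -4 + D³)
M = -5616054 (M = 18 + 9*(1013*(-716 + 100)) = 18 + 9*(1013*(-616)) = 18 + 9*(-624008) = 18 - 5616072 = -5616054)
√(u(S) + M) = √((-4 + (-1371)³) - 5616054) = √((-4 - 2576987811) - 5616054) = √(-2576987815 - 5616054) = √(-2582603869) = I*√2582603869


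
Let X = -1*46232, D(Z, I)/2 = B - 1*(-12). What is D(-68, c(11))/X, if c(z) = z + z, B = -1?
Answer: -11/23116 ≈ -0.00047586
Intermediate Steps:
c(z) = 2*z
D(Z, I) = 22 (D(Z, I) = 2*(-1 - 1*(-12)) = 2*(-1 + 12) = 2*11 = 22)
X = -46232
D(-68, c(11))/X = 22/(-46232) = 22*(-1/46232) = -11/23116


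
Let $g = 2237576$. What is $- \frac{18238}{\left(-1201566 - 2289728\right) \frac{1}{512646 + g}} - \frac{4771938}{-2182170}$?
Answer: $\frac{9122595062663491}{634883085665} \approx 14369.0$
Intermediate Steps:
$- \frac{18238}{\left(-1201566 - 2289728\right) \frac{1}{512646 + g}} - \frac{4771938}{-2182170} = - \frac{18238}{\left(-1201566 - 2289728\right) \frac{1}{512646 + 2237576}} - \frac{4771938}{-2182170} = - \frac{18238}{\left(-3491294\right) \frac{1}{2750222}} - - \frac{795323}{363695} = - \frac{18238}{\left(-3491294\right) \frac{1}{2750222}} + \frac{795323}{363695} = - \frac{18238}{- \frac{1745647}{1375111}} + \frac{795323}{363695} = \left(-18238\right) \left(- \frac{1375111}{1745647}\right) + \frac{795323}{363695} = \frac{25079274418}{1745647} + \frac{795323}{363695} = \frac{9122595062663491}{634883085665}$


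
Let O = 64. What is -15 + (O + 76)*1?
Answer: 125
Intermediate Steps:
-15 + (O + 76)*1 = -15 + (64 + 76)*1 = -15 + 140*1 = -15 + 140 = 125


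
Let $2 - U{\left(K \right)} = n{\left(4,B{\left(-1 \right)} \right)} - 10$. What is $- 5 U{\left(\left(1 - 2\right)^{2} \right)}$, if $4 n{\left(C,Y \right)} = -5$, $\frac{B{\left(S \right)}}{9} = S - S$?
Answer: $- \frac{265}{4} \approx -66.25$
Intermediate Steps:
$B{\left(S \right)} = 0$ ($B{\left(S \right)} = 9 \left(S - S\right) = 9 \cdot 0 = 0$)
$n{\left(C,Y \right)} = - \frac{5}{4}$ ($n{\left(C,Y \right)} = \frac{1}{4} \left(-5\right) = - \frac{5}{4}$)
$U{\left(K \right)} = \frac{53}{4}$ ($U{\left(K \right)} = 2 - \left(- \frac{5}{4} - 10\right) = 2 - - \frac{45}{4} = 2 + \frac{45}{4} = \frac{53}{4}$)
$- 5 U{\left(\left(1 - 2\right)^{2} \right)} = \left(-5\right) \frac{53}{4} = - \frac{265}{4}$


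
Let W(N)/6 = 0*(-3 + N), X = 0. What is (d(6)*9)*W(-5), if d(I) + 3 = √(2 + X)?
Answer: 0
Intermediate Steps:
W(N) = 0 (W(N) = 6*(0*(-3 + N)) = 6*0 = 0)
d(I) = -3 + √2 (d(I) = -3 + √(2 + 0) = -3 + √2)
(d(6)*9)*W(-5) = ((-3 + √2)*9)*0 = (-27 + 9*√2)*0 = 0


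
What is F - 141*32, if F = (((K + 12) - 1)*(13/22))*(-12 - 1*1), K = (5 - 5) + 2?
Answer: -101461/22 ≈ -4611.9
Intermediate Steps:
K = 2 (K = 0 + 2 = 2)
F = -2197/22 (F = (((2 + 12) - 1)*(13/22))*(-12 - 1*1) = ((14 - 1)*(13*(1/22)))*(-12 - 1) = (13*(13/22))*(-13) = (169/22)*(-13) = -2197/22 ≈ -99.864)
F - 141*32 = -2197/22 - 141*32 = -2197/22 - 4512 = -101461/22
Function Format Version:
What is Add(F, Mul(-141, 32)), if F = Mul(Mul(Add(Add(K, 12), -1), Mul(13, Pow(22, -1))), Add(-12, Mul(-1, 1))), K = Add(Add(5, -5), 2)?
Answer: Rational(-101461, 22) ≈ -4611.9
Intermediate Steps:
K = 2 (K = Add(0, 2) = 2)
F = Rational(-2197, 22) (F = Mul(Mul(Add(Add(2, 12), -1), Mul(13, Pow(22, -1))), Add(-12, Mul(-1, 1))) = Mul(Mul(Add(14, -1), Mul(13, Rational(1, 22))), Add(-12, -1)) = Mul(Mul(13, Rational(13, 22)), -13) = Mul(Rational(169, 22), -13) = Rational(-2197, 22) ≈ -99.864)
Add(F, Mul(-141, 32)) = Add(Rational(-2197, 22), Mul(-141, 32)) = Add(Rational(-2197, 22), -4512) = Rational(-101461, 22)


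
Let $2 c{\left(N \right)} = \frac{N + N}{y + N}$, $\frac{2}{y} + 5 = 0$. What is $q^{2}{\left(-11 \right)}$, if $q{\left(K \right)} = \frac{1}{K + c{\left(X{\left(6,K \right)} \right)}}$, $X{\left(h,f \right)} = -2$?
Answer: $\frac{36}{3721} \approx 0.0096748$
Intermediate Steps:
$y = - \frac{2}{5}$ ($y = \frac{2}{-5 + 0} = \frac{2}{-5} = 2 \left(- \frac{1}{5}\right) = - \frac{2}{5} \approx -0.4$)
$c{\left(N \right)} = \frac{N}{- \frac{2}{5} + N}$ ($c{\left(N \right)} = \frac{\left(N + N\right) \frac{1}{- \frac{2}{5} + N}}{2} = \frac{2 N \frac{1}{- \frac{2}{5} + N}}{2} = \frac{N}{- \frac{2}{5} + N}$)
$q{\left(K \right)} = \frac{1}{\frac{5}{6} + K}$ ($q{\left(K \right)} = \frac{1}{K + 5 \left(-2\right) \frac{1}{-2 + 5 \left(-2\right)}} = \frac{1}{K + 5 \left(-2\right) \frac{1}{-2 - 10}} = \frac{1}{K + 5 \left(-2\right) \frac{1}{-12}} = \frac{1}{K + 5 \left(-2\right) \left(- \frac{1}{12}\right)} = \frac{1}{K + \frac{5}{6}} = \frac{1}{\frac{5}{6} + K}$)
$q^{2}{\left(-11 \right)} = \left(\frac{6}{5 + 6 \left(-11\right)}\right)^{2} = \left(\frac{6}{5 - 66}\right)^{2} = \left(\frac{6}{-61}\right)^{2} = \left(6 \left(- \frac{1}{61}\right)\right)^{2} = \left(- \frac{6}{61}\right)^{2} = \frac{36}{3721}$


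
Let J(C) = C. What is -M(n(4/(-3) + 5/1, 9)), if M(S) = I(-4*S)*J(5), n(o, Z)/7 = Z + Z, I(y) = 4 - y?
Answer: -2540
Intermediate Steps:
n(o, Z) = 14*Z (n(o, Z) = 7*(Z + Z) = 7*(2*Z) = 14*Z)
M(S) = 20 + 20*S (M(S) = (4 - (-4)*S)*5 = (4 + 4*S)*5 = 20 + 20*S)
-M(n(4/(-3) + 5/1, 9)) = -(20 + 20*(14*9)) = -(20 + 20*126) = -(20 + 2520) = -1*2540 = -2540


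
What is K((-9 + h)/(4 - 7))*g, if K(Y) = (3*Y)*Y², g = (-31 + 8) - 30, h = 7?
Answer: -424/9 ≈ -47.111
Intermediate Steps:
g = -53 (g = -23 - 30 = -53)
K(Y) = 3*Y³
K((-9 + h)/(4 - 7))*g = (3*((-9 + 7)/(4 - 7))³)*(-53) = (3*(-2/(-3))³)*(-53) = (3*(-2*(-⅓))³)*(-53) = (3*(⅔)³)*(-53) = (3*(8/27))*(-53) = (8/9)*(-53) = -424/9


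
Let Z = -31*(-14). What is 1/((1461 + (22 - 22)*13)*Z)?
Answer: 1/634074 ≈ 1.5771e-6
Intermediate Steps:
Z = 434
1/((1461 + (22 - 22)*13)*Z) = 1/((1461 + (22 - 22)*13)*434) = 1/((1461 + 0*13)*434) = 1/((1461 + 0)*434) = 1/(1461*434) = 1/634074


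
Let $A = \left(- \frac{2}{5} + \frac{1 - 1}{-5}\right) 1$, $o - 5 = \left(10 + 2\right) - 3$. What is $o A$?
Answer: $- \frac{28}{5} \approx -5.6$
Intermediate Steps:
$o = 14$ ($o = 5 + \left(\left(10 + 2\right) - 3\right) = 5 + \left(12 - 3\right) = 5 + 9 = 14$)
$A = - \frac{2}{5}$ ($A = \left(\left(-2\right) \frac{1}{5} + \left(1 - 1\right) \left(- \frac{1}{5}\right)\right) 1 = \left(- \frac{2}{5} + 0 \left(- \frac{1}{5}\right)\right) 1 = \left(- \frac{2}{5} + 0\right) 1 = \left(- \frac{2}{5}\right) 1 = - \frac{2}{5} \approx -0.4$)
$o A = 14 \left(- \frac{2}{5}\right) = - \frac{28}{5}$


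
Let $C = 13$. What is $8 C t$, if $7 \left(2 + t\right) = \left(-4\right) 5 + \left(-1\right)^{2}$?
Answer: $- \frac{3432}{7} \approx -490.29$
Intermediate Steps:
$t = - \frac{33}{7}$ ($t = -2 + \frac{\left(-4\right) 5 + \left(-1\right)^{2}}{7} = -2 + \frac{-20 + 1}{7} = -2 + \frac{1}{7} \left(-19\right) = -2 - \frac{19}{7} = - \frac{33}{7} \approx -4.7143$)
$8 C t = 8 \cdot 13 \left(- \frac{33}{7}\right) = 104 \left(- \frac{33}{7}\right) = - \frac{3432}{7}$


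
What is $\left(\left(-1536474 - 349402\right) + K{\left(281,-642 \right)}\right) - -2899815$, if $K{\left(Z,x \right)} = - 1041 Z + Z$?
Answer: $721699$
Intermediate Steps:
$K{\left(Z,x \right)} = - 1040 Z$
$\left(\left(-1536474 - 349402\right) + K{\left(281,-642 \right)}\right) - -2899815 = \left(\left(-1536474 - 349402\right) - 292240\right) - -2899815 = \left(-1885876 - 292240\right) + 2899815 = -2178116 + 2899815 = 721699$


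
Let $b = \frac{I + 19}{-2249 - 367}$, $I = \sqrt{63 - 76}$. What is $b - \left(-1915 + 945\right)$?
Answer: $\frac{2537501}{2616} - \frac{i \sqrt{13}}{2616} \approx 969.99 - 0.0013783 i$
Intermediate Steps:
$I = i \sqrt{13}$ ($I = \sqrt{-13} = i \sqrt{13} \approx 3.6056 i$)
$b = - \frac{19}{2616} - \frac{i \sqrt{13}}{2616}$ ($b = \frac{i \sqrt{13} + 19}{-2249 - 367} = \frac{19 + i \sqrt{13}}{-2616} = \left(19 + i \sqrt{13}\right) \left(- \frac{1}{2616}\right) = - \frac{19}{2616} - \frac{i \sqrt{13}}{2616} \approx -0.007263 - 0.0013783 i$)
$b - \left(-1915 + 945\right) = \left(- \frac{19}{2616} - \frac{i \sqrt{13}}{2616}\right) - \left(-1915 + 945\right) = \left(- \frac{19}{2616} - \frac{i \sqrt{13}}{2616}\right) - -970 = \left(- \frac{19}{2616} - \frac{i \sqrt{13}}{2616}\right) + 970 = \frac{2537501}{2616} - \frac{i \sqrt{13}}{2616}$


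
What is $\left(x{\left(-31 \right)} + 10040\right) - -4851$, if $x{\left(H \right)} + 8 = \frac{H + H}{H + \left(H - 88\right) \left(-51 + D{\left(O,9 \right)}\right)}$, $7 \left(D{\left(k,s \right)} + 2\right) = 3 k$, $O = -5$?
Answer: $\frac{97200811}{6531} \approx 14883.0$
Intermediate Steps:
$D{\left(k,s \right)} = -2 + \frac{3 k}{7}$
$x{\left(H \right)} = -8 + \frac{2 H}{\frac{33968}{7} - \frac{379 H}{7}}$ ($x{\left(H \right)} = -8 + \frac{H + H}{H + \left(H - 88\right) \left(-51 + \left(-2 + \frac{3}{7} \left(-5\right)\right)\right)} = -8 + \frac{2 H}{H + \left(-88 + H\right) \left(-51 - \frac{29}{7}\right)} = -8 + \frac{2 H}{H + \left(-88 + H\right) \left(- \frac{386}{7}\right)} = -8 + \frac{2 H}{H - \left(- \frac{33968}{7} + \frac{386 H}{7}\right)} = -8 + \frac{2 H}{\frac{33968}{7} - \frac{379 H}{7}}$)
$\left(x{\left(-31 \right)} + 10040\right) - -4851 = \left(\frac{2 \left(135872 - -47213\right)}{-33968 + 379 \left(-31\right)} + 10040\right) - -4851 = \left(\frac{2 \left(135872 + 47213\right)}{-33968 - 11749} + 10040\right) + 4851 = \left(2 \frac{1}{-45717} \cdot 183085 + 10040\right) + 4851 = \left(2 \left(- \frac{1}{45717}\right) 183085 + 10040\right) + 4851 = \left(- \frac{52310}{6531} + 10040\right) + 4851 = \frac{65518930}{6531} + 4851 = \frac{97200811}{6531}$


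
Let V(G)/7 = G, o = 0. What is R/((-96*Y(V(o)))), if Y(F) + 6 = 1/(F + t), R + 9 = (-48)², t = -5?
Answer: 3825/992 ≈ 3.8558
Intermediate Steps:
V(G) = 7*G
R = 2295 (R = -9 + (-48)² = -9 + 2304 = 2295)
Y(F) = -6 + 1/(-5 + F) (Y(F) = -6 + 1/(F - 5) = -6 + 1/(-5 + F))
R/((-96*Y(V(o)))) = 2295/((-96*(31 - 42*0)/(-5 + 7*0))) = 2295/((-96*(31 - 6*0)/(-5 + 0))) = 2295/((-96*(31 + 0)/(-5))) = 2295/((-(-96)*31/5)) = 2295/((-96*(-31/5))) = 2295/(2976/5) = 2295*(5/2976) = 3825/992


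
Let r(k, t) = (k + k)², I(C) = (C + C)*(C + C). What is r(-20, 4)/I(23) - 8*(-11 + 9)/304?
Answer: 8129/10051 ≈ 0.80877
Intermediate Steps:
I(C) = 4*C² (I(C) = (2*C)*(2*C) = 4*C²)
r(k, t) = 4*k² (r(k, t) = (2*k)² = 4*k²)
r(-20, 4)/I(23) - 8*(-11 + 9)/304 = (4*(-20)²)/((4*23²)) - 8*(-11 + 9)/304 = (4*400)/((4*529)) - 8*(-2)*(1/304) = 1600/2116 + 16*(1/304) = 1600*(1/2116) + 1/19 = 400/529 + 1/19 = 8129/10051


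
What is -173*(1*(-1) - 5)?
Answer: 1038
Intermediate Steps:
-173*(1*(-1) - 5) = -173*(-1 - 5) = -173*(-6) = 1038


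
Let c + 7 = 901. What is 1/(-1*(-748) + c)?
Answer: 1/1642 ≈ 0.00060901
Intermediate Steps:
c = 894 (c = -7 + 901 = 894)
1/(-1*(-748) + c) = 1/(-1*(-748) + 894) = 1/(748 + 894) = 1/1642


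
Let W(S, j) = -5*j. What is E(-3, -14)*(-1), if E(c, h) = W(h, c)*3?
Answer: -45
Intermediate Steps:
E(c, h) = -15*c (E(c, h) = -5*c*3 = -15*c)
E(-3, -14)*(-1) = -15*(-3)*(-1) = 45*(-1) = -45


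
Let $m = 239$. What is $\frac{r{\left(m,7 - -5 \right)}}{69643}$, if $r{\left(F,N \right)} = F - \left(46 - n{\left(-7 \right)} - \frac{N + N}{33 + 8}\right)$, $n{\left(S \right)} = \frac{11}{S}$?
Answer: $\frac{55108}{19987541} \approx 0.0027571$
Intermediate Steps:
$r{\left(F,N \right)} = - \frac{333}{7} + F + \frac{2 N}{41}$ ($r{\left(F,N \right)} = F + \left(\left(\frac{11}{-7} + \frac{N + N}{33 + 8}\right) - 46\right) = F + \left(\left(11 \left(- \frac{1}{7}\right) + \frac{2 N}{41}\right) - 46\right) = F + \left(\left(- \frac{11}{7} + 2 N \frac{1}{41}\right) - 46\right) = F + \left(\left(- \frac{11}{7} + \frac{2 N}{41}\right) - 46\right) = F + \left(- \frac{333}{7} + \frac{2 N}{41}\right) = - \frac{333}{7} + F + \frac{2 N}{41}$)
$\frac{r{\left(m,7 - -5 \right)}}{69643} = \frac{- \frac{333}{7} + 239 + \frac{2 \left(7 - -5\right)}{41}}{69643} = \left(- \frac{333}{7} + 239 + \frac{2 \left(7 + 5\right)}{41}\right) \frac{1}{69643} = \left(- \frac{333}{7} + 239 + \frac{2}{41} \cdot 12\right) \frac{1}{69643} = \left(- \frac{333}{7} + 239 + \frac{24}{41}\right) \frac{1}{69643} = \frac{55108}{287} \cdot \frac{1}{69643} = \frac{55108}{19987541}$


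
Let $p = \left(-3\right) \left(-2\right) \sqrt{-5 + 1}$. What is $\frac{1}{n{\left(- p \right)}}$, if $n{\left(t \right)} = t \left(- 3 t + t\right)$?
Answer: $\frac{1}{288} \approx 0.0034722$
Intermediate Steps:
$p = 12 i$ ($p = 6 \sqrt{-4} = 6 \cdot 2 i = 12 i \approx 12.0 i$)
$n{\left(t \right)} = - 2 t^{2}$ ($n{\left(t \right)} = t \left(- 2 t\right) = - 2 t^{2}$)
$\frac{1}{n{\left(- p \right)}} = \frac{1}{\left(-2\right) \left(- 12 i\right)^{2}} = \frac{1}{\left(-2\right) \left(-144\right)} = \frac{1}{288}$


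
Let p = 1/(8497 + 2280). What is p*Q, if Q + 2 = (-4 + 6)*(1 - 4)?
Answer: -8/10777 ≈ -0.00074232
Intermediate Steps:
p = 1/10777 ≈ 9.2790e-5
Q = -8 (Q = -2 + (-4 + 6)*(1 - 4) = -2 + 2*(-3) = -2 - 6 = -8)
p*Q = (1/10777)*(-8) = -8/10777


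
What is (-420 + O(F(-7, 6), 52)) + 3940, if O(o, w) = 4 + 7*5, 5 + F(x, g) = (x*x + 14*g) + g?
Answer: 3559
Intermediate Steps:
F(x, g) = -5 + x² + 15*g (F(x, g) = -5 + ((x*x + 14*g) + g) = -5 + ((x² + 14*g) + g) = -5 + (x² + 15*g) = -5 + x² + 15*g)
O(o, w) = 39 (O(o, w) = 4 + 35 = 39)
(-420 + O(F(-7, 6), 52)) + 3940 = (-420 + 39) + 3940 = -381 + 3940 = 3559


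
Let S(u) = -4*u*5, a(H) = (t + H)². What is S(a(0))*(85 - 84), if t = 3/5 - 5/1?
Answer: -1936/5 ≈ -387.20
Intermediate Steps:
t = -22/5 (t = 3*(⅕) - 5*1 = ⅗ - 5 = -22/5 ≈ -4.4000)
a(H) = (-22/5 + H)²
S(u) = -20*u
S(a(0))*(85 - 84) = (-4*(-22 + 5*0)²/5)*(85 - 84) = -4*(-22 + 0)²/5*1 = -4*(-22)²/5*1 = -4*484/5*1 = -20*484/25*1 = -1936/5*1 = -1936/5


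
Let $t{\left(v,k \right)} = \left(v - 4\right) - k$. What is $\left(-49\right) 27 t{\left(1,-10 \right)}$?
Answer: $-9261$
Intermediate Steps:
$t{\left(v,k \right)} = -4 + v - k$ ($t{\left(v,k \right)} = \left(-4 + v\right) - k = -4 + v - k$)
$\left(-49\right) 27 t{\left(1,-10 \right)} = \left(-49\right) 27 \left(-4 + 1 - -10\right) = - 1323 \left(-4 + 1 + 10\right) = \left(-1323\right) 7 = -9261$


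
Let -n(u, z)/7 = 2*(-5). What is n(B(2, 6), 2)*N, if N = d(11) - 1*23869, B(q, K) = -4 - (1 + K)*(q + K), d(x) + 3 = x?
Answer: -1670270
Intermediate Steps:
d(x) = -3 + x
B(q, K) = -4 - (1 + K)*(K + q)
n(u, z) = 70 (n(u, z) = -14*(-5) = -7*(-10) = 70)
N = -23861 (N = (-3 + 11) - 1*23869 = 8 - 23869 = -23861)
n(B(2, 6), 2)*N = 70*(-23861) = -1670270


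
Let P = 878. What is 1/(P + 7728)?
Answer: 1/8606 ≈ 0.00011620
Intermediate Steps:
1/(P + 7728) = 1/(878 + 7728) = 1/8606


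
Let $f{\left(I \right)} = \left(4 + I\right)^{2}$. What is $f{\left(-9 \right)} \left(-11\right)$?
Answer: $-275$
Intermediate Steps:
$f{\left(-9 \right)} \left(-11\right) = \left(4 - 9\right)^{2} \left(-11\right) = \left(-5\right)^{2} \left(-11\right) = 25 \left(-11\right) = -275$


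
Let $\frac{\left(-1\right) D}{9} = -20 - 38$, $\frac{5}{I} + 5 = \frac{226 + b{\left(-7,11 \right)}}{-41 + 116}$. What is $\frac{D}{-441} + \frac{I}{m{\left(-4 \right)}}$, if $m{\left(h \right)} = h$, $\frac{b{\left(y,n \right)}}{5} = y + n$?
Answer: $- \frac{3851}{8428} \approx -0.45693$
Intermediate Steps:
$b{\left(y,n \right)} = 5 n + 5 y$ ($b{\left(y,n \right)} = 5 \left(y + n\right) = 5 \left(n + y\right) = 5 n + 5 y$)
$I = - \frac{125}{43}$ ($I = \frac{5}{-5 + \frac{226 + \left(5 \cdot 11 + 5 \left(-7\right)\right)}{-41 + 116}} = \frac{5}{-5 + \frac{226 + \left(55 - 35\right)}{75}} = \frac{5}{-5 + \left(226 + 20\right) \frac{1}{75}} = \frac{5}{-5 + 246 \cdot \frac{1}{75}} = \frac{5}{-5 + \frac{82}{25}} = \frac{5}{- \frac{43}{25}} = 5 \left(- \frac{25}{43}\right) = - \frac{125}{43} \approx -2.907$)
$D = 522$ ($D = - 9 \left(-20 - 38\right) = \left(-9\right) \left(-58\right) = 522$)
$\frac{D}{-441} + \frac{I}{m{\left(-4 \right)}} = \frac{522}{-441} - \frac{125}{43 \left(-4\right)} = 522 \left(- \frac{1}{441}\right) - - \frac{125}{172} = - \frac{58}{49} + \frac{125}{172} = - \frac{3851}{8428}$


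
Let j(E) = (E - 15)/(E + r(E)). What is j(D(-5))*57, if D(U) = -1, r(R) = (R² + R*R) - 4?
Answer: 304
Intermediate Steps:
r(R) = -4 + 2*R² (r(R) = (R² + R²) - 4 = 2*R² - 4 = -4 + 2*R²)
j(E) = (-15 + E)/(-4 + E + 2*E²) (j(E) = (E - 15)/(E + (-4 + 2*E²)) = (-15 + E)/(-4 + E + 2*E²))
j(D(-5))*57 = ((-15 - 1)/(-4 - 1 + 2*(-1)²))*57 = (-16/(-4 - 1 + 2*1))*57 = (-16/(-4 - 1 + 2))*57 = (-16/(-3))*57 = -⅓*(-16)*57 = (16/3)*57 = 304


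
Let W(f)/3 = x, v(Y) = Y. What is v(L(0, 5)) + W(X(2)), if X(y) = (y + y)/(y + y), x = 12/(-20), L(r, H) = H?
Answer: 16/5 ≈ 3.2000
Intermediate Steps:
x = -⅗ (x = 12*(-1/20) = -⅗ ≈ -0.60000)
X(y) = 1 (X(y) = (2*y)/((2*y)) = (2*y)*(1/(2*y)) = 1)
W(f) = -9/5 (W(f) = 3*(-⅗) = -9/5)
v(L(0, 5)) + W(X(2)) = 5 - 9/5 = 16/5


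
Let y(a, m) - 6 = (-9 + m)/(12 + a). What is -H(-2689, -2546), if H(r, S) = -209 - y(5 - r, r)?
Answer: 289546/1353 ≈ 214.00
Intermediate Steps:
y(a, m) = 6 + (-9 + m)/(12 + a)
H(r, S) = -209 - (93 - 5*r)/(17 - r) (H(r, S) = -209 - (63 + r + 6*(5 - r))/(12 + (5 - r)) = -209 - (63 + r + (30 - 6*r))/(17 - r) = -209 - (93 - 5*r)/(17 - r))
-H(-2689, -2546) = -2*(1823 - 107*(-2689))/(-17 - 2689) = -2*(1823 + 287723)/(-2706) = -2*(-1)*289546/2706 = -1*(-289546/1353) = 289546/1353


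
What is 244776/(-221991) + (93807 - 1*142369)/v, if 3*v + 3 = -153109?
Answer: -3945593/26105596 ≈ -0.15114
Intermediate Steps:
v = -153112/3 (v = -1 + (⅓)*(-153109) = -1 - 153109/3 = -153112/3 ≈ -51037.)
244776/(-221991) + (93807 - 1*142369)/v = 244776/(-221991) + (93807 - 1*142369)/(-153112/3) = 244776*(-1/221991) + (93807 - 142369)*(-3/153112) = -376/341 - 48562*(-3/153112) = -376/341 + 72843/76556 = -3945593/26105596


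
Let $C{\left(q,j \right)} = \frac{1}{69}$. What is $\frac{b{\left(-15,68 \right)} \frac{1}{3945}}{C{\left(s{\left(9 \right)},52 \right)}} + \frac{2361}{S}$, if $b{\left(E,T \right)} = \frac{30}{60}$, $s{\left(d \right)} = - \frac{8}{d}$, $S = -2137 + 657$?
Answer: $- \frac{617539}{389240} \approx -1.5865$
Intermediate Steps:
$S = -1480$
$b{\left(E,T \right)} = \frac{1}{2}$ ($b{\left(E,T \right)} = 30 \cdot \frac{1}{60} = \frac{1}{2}$)
$C{\left(q,j \right)} = \frac{1}{69}$
$\frac{b{\left(-15,68 \right)} \frac{1}{3945}}{C{\left(s{\left(9 \right)},52 \right)}} + \frac{2361}{S} = \frac{1}{2 \cdot 3945} \frac{1}{\frac{1}{69}} + \frac{2361}{-1480} = \frac{1}{2} \cdot \frac{1}{3945} \cdot 69 + 2361 \left(- \frac{1}{1480}\right) = \frac{1}{7890} \cdot 69 - \frac{2361}{1480} = \frac{23}{2630} - \frac{2361}{1480} = - \frac{617539}{389240}$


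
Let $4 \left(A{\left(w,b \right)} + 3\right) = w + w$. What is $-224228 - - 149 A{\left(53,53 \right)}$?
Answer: $- \frac{441453}{2} \approx -2.2073 \cdot 10^{5}$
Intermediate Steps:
$A{\left(w,b \right)} = -3 + \frac{w}{2}$ ($A{\left(w,b \right)} = -3 + \frac{w + w}{4} = -3 + \frac{2 w}{4} = -3 + \frac{w}{2}$)
$-224228 - - 149 A{\left(53,53 \right)} = -224228 - - 149 \left(-3 + \frac{1}{2} \cdot 53\right) = -224228 - - 149 \left(-3 + \frac{53}{2}\right) = -224228 - \left(-149\right) \frac{47}{2} = -224228 - - \frac{7003}{2} = -224228 + \frac{7003}{2} = - \frac{441453}{2}$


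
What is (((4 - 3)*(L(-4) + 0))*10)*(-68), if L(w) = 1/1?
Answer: -680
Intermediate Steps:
L(w) = 1
(((4 - 3)*(L(-4) + 0))*10)*(-68) = (((4 - 3)*(1 + 0))*10)*(-68) = ((1*1)*10)*(-68) = (1*10)*(-68) = 10*(-68) = -680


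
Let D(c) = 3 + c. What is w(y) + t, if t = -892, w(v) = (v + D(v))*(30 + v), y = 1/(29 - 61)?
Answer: -411631/512 ≈ -803.97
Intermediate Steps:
y = -1/32 (y = 1/(-32) = -1/32 ≈ -0.031250)
w(v) = (3 + 2*v)*(30 + v) (w(v) = (v + (3 + v))*(30 + v) = (3 + 2*v)*(30 + v))
w(y) + t = (90 + 2*(-1/32)² + 63*(-1/32)) - 892 = (90 + 2*(1/1024) - 63/32) - 892 = (90 + 1/512 - 63/32) - 892 = 45073/512 - 892 = -411631/512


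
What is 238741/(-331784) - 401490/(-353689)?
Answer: 48767892611/117348351176 ≈ 0.41558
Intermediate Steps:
238741/(-331784) - 401490/(-353689) = 238741*(-1/331784) - 401490*(-1/353689) = -238741/331784 + 401490/353689 = 48767892611/117348351176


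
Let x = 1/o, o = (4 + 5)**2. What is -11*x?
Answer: -11/81 ≈ -0.13580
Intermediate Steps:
o = 81 (o = 9**2 = 81)
x = 1/81 ≈ 0.012346
-11*x = -11*1/81 = -11/81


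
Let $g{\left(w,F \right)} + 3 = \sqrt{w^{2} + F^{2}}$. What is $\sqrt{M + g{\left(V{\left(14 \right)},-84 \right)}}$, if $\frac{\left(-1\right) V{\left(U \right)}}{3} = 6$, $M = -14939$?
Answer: $\sqrt{-14942 + 6 \sqrt{205}} \approx 121.89 i$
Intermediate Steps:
$V{\left(U \right)} = -18$ ($V{\left(U \right)} = \left(-3\right) 6 = -18$)
$g{\left(w,F \right)} = -3 + \sqrt{F^{2} + w^{2}}$ ($g{\left(w,F \right)} = -3 + \sqrt{w^{2} + F^{2}} = -3 + \sqrt{F^{2} + w^{2}}$)
$\sqrt{M + g{\left(V{\left(14 \right)},-84 \right)}} = \sqrt{-14939 - \left(3 - \sqrt{\left(-84\right)^{2} + \left(-18\right)^{2}}\right)} = \sqrt{-14939 - \left(3 - \sqrt{7056 + 324}\right)} = \sqrt{-14939 - \left(3 - \sqrt{7380}\right)} = \sqrt{-14939 - \left(3 - 6 \sqrt{205}\right)} = \sqrt{-14942 + 6 \sqrt{205}}$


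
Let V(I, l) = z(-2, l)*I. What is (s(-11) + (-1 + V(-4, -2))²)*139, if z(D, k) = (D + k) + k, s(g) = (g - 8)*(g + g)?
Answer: 131633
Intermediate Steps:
s(g) = 2*g*(-8 + g) (s(g) = (-8 + g)*(2*g) = 2*g*(-8 + g))
z(D, k) = D + 2*k
V(I, l) = I*(-2 + 2*l) (V(I, l) = (-2 + 2*l)*I = I*(-2 + 2*l))
(s(-11) + (-1 + V(-4, -2))²)*139 = (2*(-11)*(-8 - 11) + (-1 + 2*(-4)*(-1 - 2))²)*139 = (2*(-11)*(-19) + (-1 + 2*(-4)*(-3))²)*139 = (418 + (-1 + 24)²)*139 = (418 + 23²)*139 = (418 + 529)*139 = 947*139 = 131633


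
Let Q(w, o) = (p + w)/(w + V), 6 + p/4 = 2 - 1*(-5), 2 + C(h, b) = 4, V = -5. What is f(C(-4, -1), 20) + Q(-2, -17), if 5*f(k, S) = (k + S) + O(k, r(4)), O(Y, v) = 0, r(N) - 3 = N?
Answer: 144/35 ≈ 4.1143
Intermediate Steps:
r(N) = 3 + N
C(h, b) = 2 (C(h, b) = -2 + 4 = 2)
f(k, S) = S/5 + k/5 (f(k, S) = ((k + S) + 0)/5 = ((S + k) + 0)/5 = (S + k)/5 = S/5 + k/5)
p = 4 (p = -24 + 4*(2 - 1*(-5)) = -24 + 4*(2 + 5) = -24 + 4*7 = -24 + 28 = 4)
Q(w, o) = (4 + w)/(-5 + w) (Q(w, o) = (4 + w)/(w - 5) = (4 + w)/(-5 + w))
f(C(-4, -1), 20) + Q(-2, -17) = ((⅕)*20 + (⅕)*2) + (4 - 2)/(-5 - 2) = (4 + ⅖) + 2/(-7) = 22/5 - ⅐*2 = 22/5 - 2/7 = 144/35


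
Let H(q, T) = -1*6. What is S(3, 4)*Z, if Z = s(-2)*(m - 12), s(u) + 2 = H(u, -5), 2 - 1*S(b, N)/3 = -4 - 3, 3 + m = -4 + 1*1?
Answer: 3888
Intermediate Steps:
H(q, T) = -6
m = -6 (m = -3 + (-4 + 1*1) = -3 + (-4 + 1) = -3 - 3 = -6)
S(b, N) = 27 (S(b, N) = 6 - 3*(-4 - 3) = 6 - 3*(-7) = 6 + 21 = 27)
s(u) = -8 (s(u) = -2 - 6 = -8)
Z = 144 (Z = -8*(-6 - 12) = -8*(-18) = 144)
S(3, 4)*Z = 27*144 = 3888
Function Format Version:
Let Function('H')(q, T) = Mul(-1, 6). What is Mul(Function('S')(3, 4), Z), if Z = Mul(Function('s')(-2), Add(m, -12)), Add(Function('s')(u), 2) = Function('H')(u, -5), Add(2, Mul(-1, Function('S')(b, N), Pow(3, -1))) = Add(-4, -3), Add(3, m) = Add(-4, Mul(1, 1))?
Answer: 3888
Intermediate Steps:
Function('H')(q, T) = -6
m = -6 (m = Add(-3, Add(-4, Mul(1, 1))) = Add(-3, Add(-4, 1)) = Add(-3, -3) = -6)
Function('S')(b, N) = 27 (Function('S')(b, N) = Add(6, Mul(-3, Add(-4, -3))) = Add(6, Mul(-3, -7)) = Add(6, 21) = 27)
Function('s')(u) = -8 (Function('s')(u) = Add(-2, -6) = -8)
Z = 144 (Z = Mul(-8, Add(-6, -12)) = Mul(-8, -18) = 144)
Mul(Function('S')(3, 4), Z) = Mul(27, 144) = 3888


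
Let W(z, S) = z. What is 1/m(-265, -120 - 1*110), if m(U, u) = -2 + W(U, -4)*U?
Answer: 1/70223 ≈ 1.4240e-5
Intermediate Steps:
m(U, u) = -2 + U² (m(U, u) = -2 + U*U = -2 + U²)
1/m(-265, -120 - 1*110) = 1/(-2 + (-265)²) = 1/(-2 + 70225) = 1/70223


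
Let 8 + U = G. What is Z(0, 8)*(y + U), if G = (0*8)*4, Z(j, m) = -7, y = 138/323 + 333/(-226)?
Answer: 4622485/72998 ≈ 63.323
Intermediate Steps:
y = -76371/72998 (y = 138*(1/323) + 333*(-1/226) = 138/323 - 333/226 = -76371/72998 ≈ -1.0462)
G = 0 (G = 0*4 = 0)
U = -8 (U = -8 + 0 = -8)
Z(0, 8)*(y + U) = -7*(-76371/72998 - 8) = -7*(-660355/72998) = 4622485/72998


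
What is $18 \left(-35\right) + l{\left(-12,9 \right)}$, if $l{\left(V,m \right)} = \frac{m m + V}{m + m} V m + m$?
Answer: $-1035$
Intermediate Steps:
$l{\left(V,m \right)} = m + \frac{V \left(V + m^{2}\right)}{2}$ ($l{\left(V,m \right)} = \frac{m^{2} + V}{2 m} V m + m = \left(V + m^{2}\right) \frac{1}{2 m} V m + m = \frac{V + m^{2}}{2 m} V m + m = \frac{V \left(V + m^{2}\right)}{2 m} m + m = \frac{V \left(V + m^{2}\right)}{2} + m = m + \frac{V \left(V + m^{2}\right)}{2}$)
$18 \left(-35\right) + l{\left(-12,9 \right)} = 18 \left(-35\right) + \left(9 + \frac{\left(-12\right)^{2}}{2} + \frac{1}{2} \left(-12\right) 9^{2}\right) = -630 + \left(9 + \frac{1}{2} \cdot 144 + \frac{1}{2} \left(-12\right) 81\right) = -630 + \left(9 + 72 - 486\right) = -630 - 405 = -1035$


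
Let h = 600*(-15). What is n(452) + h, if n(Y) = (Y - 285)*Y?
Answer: 66484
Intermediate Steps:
n(Y) = Y*(-285 + Y) (n(Y) = (-285 + Y)*Y = Y*(-285 + Y))
h = -9000
n(452) + h = 452*(-285 + 452) - 9000 = 452*167 - 9000 = 75484 - 9000 = 66484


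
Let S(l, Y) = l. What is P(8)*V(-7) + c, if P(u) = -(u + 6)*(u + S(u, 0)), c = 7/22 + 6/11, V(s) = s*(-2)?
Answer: -68973/22 ≈ -3135.1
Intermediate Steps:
V(s) = -2*s
c = 19/22 (c = 7*(1/22) + 6*(1/11) = 7/22 + 6/11 = 19/22 ≈ 0.86364)
P(u) = -2*u*(6 + u) (P(u) = -(u + 6)*(u + u) = -(6 + u)*2*u = -2*u*(6 + u))
P(8)*V(-7) + c = (2*8*(-6 - 1*8))*(-2*(-7)) + 19/22 = (2*8*(-6 - 8))*14 + 19/22 = (2*8*(-14))*14 + 19/22 = -224*14 + 19/22 = -3136 + 19/22 = -68973/22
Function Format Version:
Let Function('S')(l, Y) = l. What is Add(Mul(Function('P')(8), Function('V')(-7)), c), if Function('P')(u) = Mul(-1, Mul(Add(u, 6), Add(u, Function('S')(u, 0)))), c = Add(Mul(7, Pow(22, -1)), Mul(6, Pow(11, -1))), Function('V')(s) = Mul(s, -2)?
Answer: Rational(-68973, 22) ≈ -3135.1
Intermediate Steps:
Function('V')(s) = Mul(-2, s)
c = Rational(19, 22) (c = Add(Mul(7, Rational(1, 22)), Mul(6, Rational(1, 11))) = Add(Rational(7, 22), Rational(6, 11)) = Rational(19, 22) ≈ 0.86364)
Function('P')(u) = Mul(-2, u, Add(6, u)) (Function('P')(u) = Mul(-1, Mul(Add(u, 6), Add(u, u))) = Mul(-1, Mul(Add(6, u), Mul(2, u))) = Mul(-1, Mul(2, u, Add(6, u))) = Mul(-2, u, Add(6, u)))
Add(Mul(Function('P')(8), Function('V')(-7)), c) = Add(Mul(Mul(2, 8, Add(-6, Mul(-1, 8))), Mul(-2, -7)), Rational(19, 22)) = Add(Mul(Mul(2, 8, Add(-6, -8)), 14), Rational(19, 22)) = Add(Mul(Mul(2, 8, -14), 14), Rational(19, 22)) = Add(Mul(-224, 14), Rational(19, 22)) = Add(-3136, Rational(19, 22)) = Rational(-68973, 22)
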